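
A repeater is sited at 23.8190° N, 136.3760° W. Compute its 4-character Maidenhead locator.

Shift to the Maidenhead origin (180°W, 90°S): lon 43.62, lat 113.82.
Field: 43.62/20 → 2 → C, 113.82/10 → 11 → L; chars CL.
Square: 3.62/2 → 1, 3.82/1 → 3; chars 13.

CL13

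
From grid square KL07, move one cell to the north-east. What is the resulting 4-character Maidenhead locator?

KL18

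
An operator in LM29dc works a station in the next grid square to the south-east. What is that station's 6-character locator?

Longitude subsquare d = 3; +1 → 4 = e.
Latitude subsquare c = 2; −1 → 1 = b.

LM29eb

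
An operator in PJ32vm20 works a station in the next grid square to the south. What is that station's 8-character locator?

Latitude extended square 0; −1 → -1, wraps to 9, carry into subsquare.
Latitude subsquare m = 12; −1 → 11 = l.
The longitude characters are unchanged.

PJ32vl29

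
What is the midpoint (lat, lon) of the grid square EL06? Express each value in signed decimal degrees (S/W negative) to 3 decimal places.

26.500, -99.000

Field E=4, L=11: +4·20° lon, +11·10° lat → SW at lon -100°, lat 20°.
Square 0, 6: +0·2° lon, +6·1° lat → SW at lon -100°, lat 26°.
Cell spans 2° lon × 1° lat. Centre is SW corner plus half of each.
latitude 26.500, longitude -99.000.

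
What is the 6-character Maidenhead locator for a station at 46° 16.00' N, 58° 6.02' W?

Add 180° to longitude and 90° to latitude: 121.8997, 136.2667.
Field (20°×10°, letters A–R): lon ⌊121.8997/20⌋ = 6 → G; lat ⌊136.2667/10⌋ = 13 → N.
Square (2°×1°, digits 0–9): lon ⌊1.8997/2⌋ = 0; lat ⌊6.2667/1⌋ = 6.
Subsquare (5′×2.5′, letters a–x): lon ⌊1.8997/0.0833333⌋ = 22 → w; lat ⌊0.2667/0.0416667⌋ = 6 → g.

GN06wg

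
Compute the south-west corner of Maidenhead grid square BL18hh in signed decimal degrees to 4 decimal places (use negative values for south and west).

Field B=1, L=11: +1·20° lon, +11·10° lat → SW at lon -160°, lat 20°.
Square 1, 8: +1·2° lon, +8·1° lat → SW at lon -158°, lat 28°.
Subsquare h=7, h=7: +7·0.0833333° lon, +7·0.0416667° lat → SW at lon -157.417°, lat 28.2917°.
latitude 28.2917, longitude -157.4167.

28.2917, -157.4167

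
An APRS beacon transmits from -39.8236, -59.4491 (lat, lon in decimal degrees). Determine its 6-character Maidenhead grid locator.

Offset from 180°W / 90°S: lon 120.5509°, lat 50.1764°.
Field: lon ⌊120.5509/20⌋ = 6 → G; lat ⌊50.1764/10⌋ = 5 → F.
Square: lon ⌊0.5509/2⌋ = 0; lat ⌊0.1764/1⌋ = 0.
Subsquare: lon ⌊0.5509/0.0833333⌋ = 6 → g; lat ⌊0.1764/0.0416667⌋ = 4 → e.

GF00ge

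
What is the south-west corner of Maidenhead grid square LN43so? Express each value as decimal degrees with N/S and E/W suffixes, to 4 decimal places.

Field L=11, N=13: +11·20° lon, +13·10° lat → SW at lon 40°, lat 40°.
Square 4, 3: +4·2° lon, +3·1° lat → SW at lon 48°, lat 43°.
Subsquare s=18, o=14: +18·0.0833333° lon, +14·0.0416667° lat → SW at lon 49.5°, lat 43.5833°.
latitude 43.5833° N, longitude 49.5000° E.

43.5833° N, 49.5000° E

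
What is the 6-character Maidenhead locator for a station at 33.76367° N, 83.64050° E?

Offset from 180°W / 90°S: lon 263.6405°, lat 123.7637°.
Field: 263.6405/20 → 13 → N, 123.7637/10 → 12 → M; chars NM.
Square: 3.6405/2 → 1, 3.7637/1 → 3; chars 13.
Subsquare: 1.6405/0.0833333 → 19 → t, 0.7637/0.0416667 → 18 → s; chars ts.

NM13ts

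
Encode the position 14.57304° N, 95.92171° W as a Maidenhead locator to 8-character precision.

Shift to the Maidenhead origin (180°W, 90°S): lon 84.07829, lat 104.57304.
Field: lon ⌊84.07829/20⌋ = 4 → E; lat ⌊104.57304/10⌋ = 10 → K.
Square: lon ⌊4.07829/2⌋ = 2; lat ⌊4.57304/1⌋ = 4.
Subsquare: lon ⌊0.07829/0.0833333⌋ = 0 → a; lat ⌊0.57304/0.0416667⌋ = 13 → n.
Extended square: lon ⌊0.07829/0.00833333⌋ = 9; lat ⌊0.03137/0.00416667⌋ = 7.

EK24an97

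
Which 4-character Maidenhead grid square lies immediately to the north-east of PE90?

QE01

Longitude square 9; +1 → 10, wraps to 0, carry into field.
Longitude field P = 15; +1 → 16 = Q.
Latitude square 0; +1 → 1.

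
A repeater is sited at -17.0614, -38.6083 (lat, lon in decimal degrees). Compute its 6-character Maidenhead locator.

Shift to the Maidenhead origin (180°W, 90°S): lon 141.3917, lat 72.9386.
Field: 141.3917/20 → 7 → H, 72.9386/10 → 7 → H; chars HH.
Square: 1.3917/2 → 0, 2.9386/1 → 2; chars 02.
Subsquare: 1.3917/0.0833333 → 16 → q, 0.9386/0.0416667 → 22 → w; chars qw.

HH02qw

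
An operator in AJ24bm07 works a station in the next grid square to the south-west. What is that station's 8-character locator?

Longitude extended square 0; −1 → -1, wraps to 9, carry into subsquare.
Longitude subsquare b = 1; −1 → 0 = a.
Latitude extended square 7; −1 → 6.

AJ24am96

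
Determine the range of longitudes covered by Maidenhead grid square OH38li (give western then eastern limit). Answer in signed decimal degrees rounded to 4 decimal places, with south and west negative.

Field O=14, H=7: +14·20° lon, +7·10° lat → SW at lon 100°, lat -20°.
Square 3, 8: +3·2° lon, +8·1° lat → SW at lon 106°, lat -12°.
Subsquare l=11, i=8: +11·0.0833333° lon, +8·0.0416667° lat → SW at lon 106.917°, lat -11.6667°.
Cell spans 0.0833333° lon × 0.0416667° lat.
west 106.9167, east 107.0000.

106.9167, 107.0000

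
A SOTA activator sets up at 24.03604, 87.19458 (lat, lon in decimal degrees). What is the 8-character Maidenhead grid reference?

NL34oa38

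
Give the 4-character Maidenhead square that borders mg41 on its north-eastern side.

Longitude square 4; +1 → 5.
Latitude square 1; +1 → 2.

MG52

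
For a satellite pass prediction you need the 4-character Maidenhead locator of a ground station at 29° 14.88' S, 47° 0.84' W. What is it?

Add 180° to longitude and 90° to latitude: 132.99, 60.75.
Field: 132.99/20 → 6 → G, 60.75/10 → 6 → G; chars GG.
Square: 12.99/2 → 6, 0.75/1 → 0; chars 60.

GG60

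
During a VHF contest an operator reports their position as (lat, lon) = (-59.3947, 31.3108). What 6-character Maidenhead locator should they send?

Offset from 180°W / 90°S: lon 211.3108°, lat 30.6053°.
Field: lon ⌊211.3108/20⌋ = 10 → K; lat ⌊30.6053/10⌋ = 3 → D.
Square: lon ⌊11.3108/2⌋ = 5; lat ⌊0.6053/1⌋ = 0.
Subsquare: lon ⌊1.3108/0.0833333⌋ = 15 → p; lat ⌊0.6053/0.0416667⌋ = 14 → o.

KD50po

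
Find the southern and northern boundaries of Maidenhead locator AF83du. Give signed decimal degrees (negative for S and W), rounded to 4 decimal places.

-36.1667, -36.1250

Field A=0, F=5: +0·20° lon, +5·10° lat → SW at lon -180°, lat -40°.
Square 8, 3: +8·2° lon, +3·1° lat → SW at lon -164°, lat -37°.
Subsquare d=3, u=20: +3·0.0833333° lon, +20·0.0416667° lat → SW at lon -163.75°, lat -36.1667°.
Cell spans 0.0833333° lon × 0.0416667° lat.
south -36.1667, north -36.1250.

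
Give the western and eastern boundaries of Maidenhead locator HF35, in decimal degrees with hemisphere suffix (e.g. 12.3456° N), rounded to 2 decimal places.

34.00° W, 32.00° W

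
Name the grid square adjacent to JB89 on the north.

Latitude square 9; +1 → 10, wraps to 0, carry into field.
Latitude field B = 1; +1 → 2 = C.
The longitude characters are unchanged.

JC80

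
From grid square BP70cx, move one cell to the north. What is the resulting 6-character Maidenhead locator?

BP71ca

Latitude subsquare x = 23; +1 → 24, wraps to 0 = a, carry into square.
Latitude square 0; +1 → 1.
The longitude characters are unchanged.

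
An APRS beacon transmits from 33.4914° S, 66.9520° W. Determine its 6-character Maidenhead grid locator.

FF66mm

Shift to the Maidenhead origin (180°W, 90°S): lon 113.0480, lat 56.5086.
Field (20°×10°, letters A–R): 113.0480/20 → 5 → F, 56.5086/10 → 5 → F; chars FF.
Square (2°×1°, digits 0–9): 13.0480/2 → 6, 6.5086/1 → 6; chars 66.
Subsquare (5′×2.5′, letters a–x): 1.0480/0.0833333 → 12 → m, 0.5086/0.0416667 → 12 → m; chars mm.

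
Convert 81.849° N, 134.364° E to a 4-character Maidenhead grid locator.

PR71

Shift to the Maidenhead origin (180°W, 90°S): lon 314.36, lat 171.85.
Field: lon ⌊314.36/20⌋ = 15 → P; lat ⌊171.85/10⌋ = 17 → R.
Square: lon ⌊14.36/2⌋ = 7; lat ⌊1.85/1⌋ = 1.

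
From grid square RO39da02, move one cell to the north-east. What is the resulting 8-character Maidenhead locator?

RO39da13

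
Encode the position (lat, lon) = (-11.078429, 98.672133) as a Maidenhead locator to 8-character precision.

NH98iw01

Add 180° to longitude and 90° to latitude: 278.67213, 78.92157.
Field (20°×10°, letters A–R): 278.67213/20 → 13 → N, 78.92157/10 → 7 → H; chars NH.
Square (2°×1°, digits 0–9): 18.67213/2 → 9, 8.92157/1 → 8; chars 98.
Subsquare (5′×2.5′, letters a–x): 0.67213/0.0833333 → 8 → i, 0.92157/0.0416667 → 22 → w; chars iw.
Extended square (30″×15″, digits 0–9): 0.00547/0.00833333 → 0, 0.00490/0.00416667 → 1; chars 01.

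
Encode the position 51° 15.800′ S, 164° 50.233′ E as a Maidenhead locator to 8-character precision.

Shift to the Maidenhead origin (180°W, 90°S): lon 344.83722, lat 38.73667.
Field: 344.83722/20 → 17 → R, 38.73667/10 → 3 → D; chars RD.
Square: 4.83722/2 → 2, 8.73667/1 → 8; chars 28.
Subsquare: 0.83722/0.0833333 → 10 → k, 0.73667/0.0416667 → 17 → r; chars kr.
Extended square: 0.00388/0.00833333 → 0, 0.02833/0.00416667 → 6; chars 06.

RD28kr06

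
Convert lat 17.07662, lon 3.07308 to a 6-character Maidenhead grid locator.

JK17mb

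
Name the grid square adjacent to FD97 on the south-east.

GD06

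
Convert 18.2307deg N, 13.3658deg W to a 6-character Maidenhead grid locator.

Shift to the Maidenhead origin (180°W, 90°S): lon 166.6342, lat 108.2307.
Field: lon ⌊166.6342/20⌋ = 8 → I; lat ⌊108.2307/10⌋ = 10 → K.
Square: lon ⌊6.6342/2⌋ = 3; lat ⌊8.2307/1⌋ = 8.
Subsquare: lon ⌊0.6342/0.0833333⌋ = 7 → h; lat ⌊0.2307/0.0416667⌋ = 5 → f.

IK38hf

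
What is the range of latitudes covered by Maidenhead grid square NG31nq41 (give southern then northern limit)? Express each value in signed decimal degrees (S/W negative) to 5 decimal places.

-28.32917, -28.32500

Field N=13, G=6: +13·20° lon, +6·10° lat → SW at lon 80°, lat -30°.
Square 3, 1: +3·2° lon, +1·1° lat → SW at lon 86°, lat -29°.
Subsquare n=13, q=16: +13·0.0833333° lon, +16·0.0416667° lat → SW at lon 87.0833°, lat -28.3333°.
Extended square 4, 1: +4·0.00833333° lon, +1·0.00416667° lat → SW at lon 87.1167°, lat -28.3292°.
Cell spans 0.00833333° lon × 0.00416667° lat.
south -28.32917, north -28.32500.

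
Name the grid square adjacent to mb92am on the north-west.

Longitude subsquare a = 0; −1 → -1, wraps to 23 = x, carry into square.
Longitude square 9; −1 → 8.
Latitude subsquare m = 12; +1 → 13 = n.

MB82xn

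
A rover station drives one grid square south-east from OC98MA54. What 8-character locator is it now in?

Longitude extended square 5; +1 → 6.
Latitude extended square 4; −1 → 3.

OC98ma63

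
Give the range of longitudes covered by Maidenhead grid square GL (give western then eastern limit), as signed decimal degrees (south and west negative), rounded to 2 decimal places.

-60.00, -40.00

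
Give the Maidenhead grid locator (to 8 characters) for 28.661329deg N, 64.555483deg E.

ML28gp68

Offset from 180°W / 90°S: lon 244.55548°, lat 118.66133°.
Field: 244.55548/20 → 12 → M, 118.66133/10 → 11 → L; chars ML.
Square: 4.55548/2 → 2, 8.66133/1 → 8; chars 28.
Subsquare: 0.55548/0.0833333 → 6 → g, 0.66133/0.0416667 → 15 → p; chars gp.
Extended square: 0.05548/0.00833333 → 6, 0.03633/0.00416667 → 8; chars 68.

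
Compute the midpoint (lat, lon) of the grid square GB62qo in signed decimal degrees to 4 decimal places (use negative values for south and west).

Field G=6, B=1: +6·20° lon, +1·10° lat → SW at lon -60°, lat -80°.
Square 6, 2: +6·2° lon, +2·1° lat → SW at lon -48°, lat -78°.
Subsquare q=16, o=14: +16·0.0833333° lon, +14·0.0416667° lat → SW at lon -46.6667°, lat -77.4167°.
Cell spans 0.0833333° lon × 0.0416667° lat. Centre is SW corner plus half of each.
latitude -77.3958, longitude -46.6250.

-77.3958, -46.6250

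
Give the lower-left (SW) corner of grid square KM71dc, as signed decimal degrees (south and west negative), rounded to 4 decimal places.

Field K=10, M=12: +10·20° lon, +12·10° lat → SW at lon 20°, lat 30°.
Square 7, 1: +7·2° lon, +1·1° lat → SW at lon 34°, lat 31°.
Subsquare d=3, c=2: +3·0.0833333° lon, +2·0.0416667° lat → SW at lon 34.25°, lat 31.0833°.
latitude 31.0833, longitude 34.2500.

31.0833, 34.2500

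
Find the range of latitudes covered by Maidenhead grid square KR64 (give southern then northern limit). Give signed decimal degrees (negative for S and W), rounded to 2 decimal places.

Field K=10, R=17: +10·20° lon, +17·10° lat → SW at lon 20°, lat 80°.
Square 6, 4: +6·2° lon, +4·1° lat → SW at lon 32°, lat 84°.
Cell spans 2° lon × 1° lat.
south 84.00, north 85.00.

84.00, 85.00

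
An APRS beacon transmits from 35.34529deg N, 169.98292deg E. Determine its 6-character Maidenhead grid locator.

RM45xi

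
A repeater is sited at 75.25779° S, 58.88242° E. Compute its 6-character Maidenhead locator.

LB94kr

Shift to the Maidenhead origin (180°W, 90°S): lon 238.8824, lat 14.7422.
Field (20°×10°, letters A–R): lon ⌊238.8824/20⌋ = 11 → L; lat ⌊14.7422/10⌋ = 1 → B.
Square (2°×1°, digits 0–9): lon ⌊18.8824/2⌋ = 9; lat ⌊4.7422/1⌋ = 4.
Subsquare (5′×2.5′, letters a–x): lon ⌊0.8824/0.0833333⌋ = 10 → k; lat ⌊0.7422/0.0416667⌋ = 17 → r.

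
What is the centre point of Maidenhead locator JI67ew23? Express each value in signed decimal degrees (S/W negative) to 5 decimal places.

Field J=9, I=8: +9·20° lon, +8·10° lat → SW at lon 0°, lat -10°.
Square 6, 7: +6·2° lon, +7·1° lat → SW at lon 12°, lat -3°.
Subsquare e=4, w=22: +4·0.0833333° lon, +22·0.0416667° lat → SW at lon 12.3333°, lat -2.08333°.
Extended square 2, 3: +2·0.00833333° lon, +3·0.00416667° lat → SW at lon 12.35°, lat -2.07083°.
Cell spans 0.00833333° lon × 0.00416667° lat. Centre is SW corner plus half of each.
latitude -2.06875, longitude 12.35417.

-2.06875, 12.35417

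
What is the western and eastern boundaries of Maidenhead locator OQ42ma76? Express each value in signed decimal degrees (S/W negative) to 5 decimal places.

109.05833, 109.06667

Field O=14, Q=16: +14·20° lon, +16·10° lat → SW at lon 100°, lat 70°.
Square 4, 2: +4·2° lon, +2·1° lat → SW at lon 108°, lat 72°.
Subsquare m=12, a=0: +12·0.0833333° lon, +0·0.0416667° lat → SW at lon 109°, lat 72°.
Extended square 7, 6: +7·0.00833333° lon, +6·0.00416667° lat → SW at lon 109.058°, lat 72.025°.
Cell spans 0.00833333° lon × 0.00416667° lat.
west 109.05833, east 109.06667.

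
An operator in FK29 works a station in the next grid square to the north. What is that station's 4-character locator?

FL20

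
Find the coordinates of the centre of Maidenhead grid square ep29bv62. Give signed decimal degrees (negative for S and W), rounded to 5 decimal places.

Field E=4, P=15: +4·20° lon, +15·10° lat → SW at lon -100°, lat 60°.
Square 2, 9: +2·2° lon, +9·1° lat → SW at lon -96°, lat 69°.
Subsquare b=1, v=21: +1·0.0833333° lon, +21·0.0416667° lat → SW at lon -95.9167°, lat 69.875°.
Extended square 6, 2: +6·0.00833333° lon, +2·0.00416667° lat → SW at lon -95.8667°, lat 69.8833°.
Cell spans 0.00833333° lon × 0.00416667° lat. Centre is SW corner plus half of each.
latitude 69.88542, longitude -95.86250.

69.88542, -95.86250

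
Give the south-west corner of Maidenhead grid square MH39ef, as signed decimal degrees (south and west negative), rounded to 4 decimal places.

-10.7917, 66.3333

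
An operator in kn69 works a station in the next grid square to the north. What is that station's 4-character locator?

KO60

Latitude square 9; +1 → 10, wraps to 0, carry into field.
Latitude field N = 13; +1 → 14 = O.
The longitude characters are unchanged.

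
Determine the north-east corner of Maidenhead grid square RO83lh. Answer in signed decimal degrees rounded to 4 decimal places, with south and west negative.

53.3333, 177.0000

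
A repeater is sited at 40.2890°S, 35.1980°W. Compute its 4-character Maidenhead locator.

Add 180° to longitude and 90° to latitude: 144.80, 49.71.
Field: 144.80/20 → 7 → H, 49.71/10 → 4 → E; chars HE.
Square: 4.80/2 → 2, 9.71/1 → 9; chars 29.

HE29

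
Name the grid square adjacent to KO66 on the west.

KO56

Longitude square 6; −1 → 5.
The latitude characters are unchanged.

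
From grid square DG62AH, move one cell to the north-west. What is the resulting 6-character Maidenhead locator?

DG52xi

Longitude subsquare a = 0; −1 → -1, wraps to 23 = x, carry into square.
Longitude square 6; −1 → 5.
Latitude subsquare h = 7; +1 → 8 = i.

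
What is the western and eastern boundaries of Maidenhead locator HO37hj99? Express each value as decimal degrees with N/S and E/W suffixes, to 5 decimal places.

Field H=7, O=14: +7·20° lon, +14·10° lat → SW at lon -40°, lat 50°.
Square 3, 7: +3·2° lon, +7·1° lat → SW at lon -34°, lat 57°.
Subsquare h=7, j=9: +7·0.0833333° lon, +9·0.0416667° lat → SW at lon -33.4167°, lat 57.375°.
Extended square 9, 9: +9·0.00833333° lon, +9·0.00416667° lat → SW at lon -33.3417°, lat 57.4125°.
Cell spans 0.00833333° lon × 0.00416667° lat.
west 33.34167° W, east 33.33333° W.

33.34167° W, 33.33333° W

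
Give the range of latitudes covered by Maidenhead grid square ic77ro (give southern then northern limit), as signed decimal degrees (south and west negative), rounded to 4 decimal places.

-62.4167, -62.3750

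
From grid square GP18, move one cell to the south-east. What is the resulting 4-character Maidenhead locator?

GP27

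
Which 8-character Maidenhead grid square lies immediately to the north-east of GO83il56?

Longitude extended square 5; +1 → 6.
Latitude extended square 6; +1 → 7.

GO83il67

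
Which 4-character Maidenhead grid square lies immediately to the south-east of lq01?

LQ10

Longitude square 0; +1 → 1.
Latitude square 1; −1 → 0.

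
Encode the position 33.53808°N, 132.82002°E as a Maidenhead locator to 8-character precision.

Offset from 180°W / 90°S: lon 312.82002°, lat 123.53808°.
Field: 312.82002/20 → 15 → P, 123.53808/10 → 12 → M; chars PM.
Square: 12.82002/2 → 6, 3.53808/1 → 3; chars 63.
Subsquare: 0.82002/0.0833333 → 9 → j, 0.53808/0.0416667 → 12 → m; chars jm.
Extended square: 0.07002/0.00833333 → 8, 0.03808/0.00416667 → 9; chars 89.

PM63jm89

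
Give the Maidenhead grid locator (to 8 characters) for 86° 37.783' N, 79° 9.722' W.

FR06kp01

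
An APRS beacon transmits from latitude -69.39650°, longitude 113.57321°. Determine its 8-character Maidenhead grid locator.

OC60so84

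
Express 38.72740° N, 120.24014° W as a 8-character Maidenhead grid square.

CM98vr14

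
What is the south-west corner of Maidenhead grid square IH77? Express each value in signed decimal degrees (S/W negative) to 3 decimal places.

-13.000, -6.000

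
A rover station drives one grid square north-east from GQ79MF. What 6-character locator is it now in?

GQ79ng

Longitude subsquare m = 12; +1 → 13 = n.
Latitude subsquare f = 5; +1 → 6 = g.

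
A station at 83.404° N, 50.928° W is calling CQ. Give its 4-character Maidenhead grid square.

GR43

Add 180° to longitude and 90° to latitude: 129.07, 173.40.
Field (20°×10°, letters A–R): lon ⌊129.07/20⌋ = 6 → G; lat ⌊173.40/10⌋ = 17 → R.
Square (2°×1°, digits 0–9): lon ⌊9.07/2⌋ = 4; lat ⌊3.40/1⌋ = 3.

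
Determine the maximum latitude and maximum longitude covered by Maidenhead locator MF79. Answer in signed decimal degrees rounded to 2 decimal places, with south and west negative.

-30.00, 76.00

Field M=12, F=5: +12·20° lon, +5·10° lat → SW at lon 60°, lat -40°.
Square 7, 9: +7·2° lon, +9·1° lat → SW at lon 74°, lat -31°.
Cell spans 2° lon × 1° lat. NE corner is SW corner plus one full cell.
latitude -30.00, longitude 76.00.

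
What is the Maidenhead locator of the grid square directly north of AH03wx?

Latitude subsquare x = 23; +1 → 24, wraps to 0 = a, carry into square.
Latitude square 3; +1 → 4.
The longitude characters are unchanged.

AH04wa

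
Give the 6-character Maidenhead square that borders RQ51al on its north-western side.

RQ41xm

Longitude subsquare a = 0; −1 → -1, wraps to 23 = x, carry into square.
Longitude square 5; −1 → 4.
Latitude subsquare l = 11; +1 → 12 = m.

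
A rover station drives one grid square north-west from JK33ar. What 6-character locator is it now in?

Longitude subsquare a = 0; −1 → -1, wraps to 23 = x, carry into square.
Longitude square 3; −1 → 2.
Latitude subsquare r = 17; +1 → 18 = s.

JK23xs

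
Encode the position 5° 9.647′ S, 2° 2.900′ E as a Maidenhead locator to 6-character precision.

Add 180° to longitude and 90° to latitude: 182.0483, 84.8392.
Field: 182.0483/20 → 9 → J, 84.8392/10 → 8 → I; chars JI.
Square: 2.0483/2 → 1, 4.8392/1 → 4; chars 14.
Subsquare: 0.0483/0.0833333 → 0 → a, 0.8392/0.0416667 → 20 → u; chars au.

JI14au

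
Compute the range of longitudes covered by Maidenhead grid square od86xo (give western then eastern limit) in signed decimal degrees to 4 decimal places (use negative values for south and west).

117.9167, 118.0000

Field O=14, D=3: +14·20° lon, +3·10° lat → SW at lon 100°, lat -60°.
Square 8, 6: +8·2° lon, +6·1° lat → SW at lon 116°, lat -54°.
Subsquare x=23, o=14: +23·0.0833333° lon, +14·0.0416667° lat → SW at lon 117.917°, lat -53.4167°.
Cell spans 0.0833333° lon × 0.0416667° lat.
west 117.9167, east 118.0000.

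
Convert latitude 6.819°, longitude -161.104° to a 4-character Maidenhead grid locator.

Offset from 180°W / 90°S: lon 18.90°, lat 96.82°.
Field: 18.90/20 → 0 → A, 96.82/10 → 9 → J; chars AJ.
Square: 18.90/2 → 9, 6.82/1 → 6; chars 96.

AJ96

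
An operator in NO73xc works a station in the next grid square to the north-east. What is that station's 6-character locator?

NO83ad

Longitude subsquare x = 23; +1 → 24, wraps to 0 = a, carry into square.
Longitude square 7; +1 → 8.
Latitude subsquare c = 2; +1 → 3 = d.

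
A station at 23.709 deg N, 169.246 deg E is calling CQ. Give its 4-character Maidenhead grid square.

Add 180° to longitude and 90° to latitude: 349.25, 113.71.
Field: 349.25/20 → 17 → R, 113.71/10 → 11 → L; chars RL.
Square: 9.25/2 → 4, 3.71/1 → 3; chars 43.

RL43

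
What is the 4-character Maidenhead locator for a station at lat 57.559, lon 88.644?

NO47

Offset from 180°W / 90°S: lon 268.64°, lat 147.56°.
Field: 268.64/20 → 13 → N, 147.56/10 → 14 → O; chars NO.
Square: 8.64/2 → 4, 7.56/1 → 7; chars 47.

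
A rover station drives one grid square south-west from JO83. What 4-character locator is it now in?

JO72

Longitude square 8; −1 → 7.
Latitude square 3; −1 → 2.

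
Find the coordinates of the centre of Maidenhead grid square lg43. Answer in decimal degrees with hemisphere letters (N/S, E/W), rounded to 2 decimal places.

26.50° S, 49.00° E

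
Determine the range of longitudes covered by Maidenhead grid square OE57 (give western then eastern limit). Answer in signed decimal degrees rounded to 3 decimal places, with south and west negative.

110.000, 112.000

Field O=14, E=4: +14·20° lon, +4·10° lat → SW at lon 100°, lat -50°.
Square 5, 7: +5·2° lon, +7·1° lat → SW at lon 110°, lat -43°.
Cell spans 2° lon × 1° lat.
west 110.000, east 112.000.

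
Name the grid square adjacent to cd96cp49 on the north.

Latitude extended square 9; +1 → 10, wraps to 0, carry into subsquare.
Latitude subsquare p = 15; +1 → 16 = q.
The longitude characters are unchanged.

CD96cq40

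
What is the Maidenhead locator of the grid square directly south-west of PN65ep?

Longitude subsquare e = 4; −1 → 3 = d.
Latitude subsquare p = 15; −1 → 14 = o.

PN65do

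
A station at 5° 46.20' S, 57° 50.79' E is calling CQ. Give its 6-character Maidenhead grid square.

LI84wf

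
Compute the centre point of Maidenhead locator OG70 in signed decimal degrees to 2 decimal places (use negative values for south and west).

-29.50, 115.00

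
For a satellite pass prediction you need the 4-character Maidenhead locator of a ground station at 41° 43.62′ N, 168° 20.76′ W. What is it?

Offset from 180°W / 90°S: lon 11.65°, lat 131.73°.
Field: lon ⌊11.65/20⌋ = 0 → A; lat ⌊131.73/10⌋ = 13 → N.
Square: lon ⌊11.65/2⌋ = 5; lat ⌊1.73/1⌋ = 1.

AN51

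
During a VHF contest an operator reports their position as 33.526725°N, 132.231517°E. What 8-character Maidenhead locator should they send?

PM63cm76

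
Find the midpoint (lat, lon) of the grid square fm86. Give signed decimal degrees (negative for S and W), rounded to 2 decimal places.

36.50, -63.00

Field F=5, M=12: +5·20° lon, +12·10° lat → SW at lon -80°, lat 30°.
Square 8, 6: +8·2° lon, +6·1° lat → SW at lon -64°, lat 36°.
Cell spans 2° lon × 1° lat. Centre is SW corner plus half of each.
latitude 36.50, longitude -63.00.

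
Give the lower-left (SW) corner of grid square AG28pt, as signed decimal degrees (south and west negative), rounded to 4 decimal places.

-21.2083, -174.7500

Field A=0, G=6: +0·20° lon, +6·10° lat → SW at lon -180°, lat -30°.
Square 2, 8: +2·2° lon, +8·1° lat → SW at lon -176°, lat -22°.
Subsquare p=15, t=19: +15·0.0833333° lon, +19·0.0416667° lat → SW at lon -174.75°, lat -21.2083°.
latitude -21.2083, longitude -174.7500.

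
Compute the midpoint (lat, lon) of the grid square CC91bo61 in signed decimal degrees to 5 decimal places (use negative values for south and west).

Field C=2, C=2: +2·20° lon, +2·10° lat → SW at lon -140°, lat -70°.
Square 9, 1: +9·2° lon, +1·1° lat → SW at lon -122°, lat -69°.
Subsquare b=1, o=14: +1·0.0833333° lon, +14·0.0416667° lat → SW at lon -121.917°, lat -68.4167°.
Extended square 6, 1: +6·0.00833333° lon, +1·0.00416667° lat → SW at lon -121.867°, lat -68.4125°.
Cell spans 0.00833333° lon × 0.00416667° lat. Centre is SW corner plus half of each.
latitude -68.41042, longitude -121.86250.

-68.41042, -121.86250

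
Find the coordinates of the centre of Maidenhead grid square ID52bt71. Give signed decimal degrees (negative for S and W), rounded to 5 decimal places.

Field I=8, D=3: +8·20° lon, +3·10° lat → SW at lon -20°, lat -60°.
Square 5, 2: +5·2° lon, +2·1° lat → SW at lon -10°, lat -58°.
Subsquare b=1, t=19: +1·0.0833333° lon, +19·0.0416667° lat → SW at lon -9.91667°, lat -57.2083°.
Extended square 7, 1: +7·0.00833333° lon, +1·0.00416667° lat → SW at lon -9.85833°, lat -57.2042°.
Cell spans 0.00833333° lon × 0.00416667° lat. Centre is SW corner plus half of each.
latitude -57.20208, longitude -9.85417.

-57.20208, -9.85417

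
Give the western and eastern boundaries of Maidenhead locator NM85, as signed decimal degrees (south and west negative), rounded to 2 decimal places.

Field N=13, M=12: +13·20° lon, +12·10° lat → SW at lon 80°, lat 30°.
Square 8, 5: +8·2° lon, +5·1° lat → SW at lon 96°, lat 35°.
Cell spans 2° lon × 1° lat.
west 96.00, east 98.00.

96.00, 98.00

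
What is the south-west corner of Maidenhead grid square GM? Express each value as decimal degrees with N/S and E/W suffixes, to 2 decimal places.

30.00° N, 60.00° W

Field G=6, M=12: +6·20° lon, +12·10° lat → SW at lon -60°, lat 30°.
latitude 30.00° N, longitude 60.00° W.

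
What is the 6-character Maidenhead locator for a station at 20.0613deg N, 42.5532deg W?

Add 180° to longitude and 90° to latitude: 137.4468, 110.0613.
Field (20°×10°, letters A–R): lon ⌊137.4468/20⌋ = 6 → G; lat ⌊110.0613/10⌋ = 11 → L.
Square (2°×1°, digits 0–9): lon ⌊17.4468/2⌋ = 8; lat ⌊0.0613/1⌋ = 0.
Subsquare (5′×2.5′, letters a–x): lon ⌊1.4468/0.0833333⌋ = 17 → r; lat ⌊0.0613/0.0416667⌋ = 1 → b.

GL80rb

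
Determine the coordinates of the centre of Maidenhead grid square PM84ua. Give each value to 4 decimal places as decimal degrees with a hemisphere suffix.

Field P=15, M=12: +15·20° lon, +12·10° lat → SW at lon 120°, lat 30°.
Square 8, 4: +8·2° lon, +4·1° lat → SW at lon 136°, lat 34°.
Subsquare u=20, a=0: +20·0.0833333° lon, +0·0.0416667° lat → SW at lon 137.667°, lat 34°.
Cell spans 0.0833333° lon × 0.0416667° lat. Centre is SW corner plus half of each.
latitude 34.0208° N, longitude 137.7083° E.

34.0208° N, 137.7083° E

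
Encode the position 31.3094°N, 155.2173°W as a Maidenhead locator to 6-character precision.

BM21jh

Shift to the Maidenhead origin (180°W, 90°S): lon 24.7827, lat 121.3094.
Field: lon ⌊24.7827/20⌋ = 1 → B; lat ⌊121.3094/10⌋ = 12 → M.
Square: lon ⌊4.7827/2⌋ = 2; lat ⌊1.3094/1⌋ = 1.
Subsquare: lon ⌊0.7827/0.0833333⌋ = 9 → j; lat ⌊0.3094/0.0416667⌋ = 7 → h.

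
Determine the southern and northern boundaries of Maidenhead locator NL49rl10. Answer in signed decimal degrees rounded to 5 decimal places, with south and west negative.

29.45833, 29.46250

Field N=13, L=11: +13·20° lon, +11·10° lat → SW at lon 80°, lat 20°.
Square 4, 9: +4·2° lon, +9·1° lat → SW at lon 88°, lat 29°.
Subsquare r=17, l=11: +17·0.0833333° lon, +11·0.0416667° lat → SW at lon 89.4167°, lat 29.4583°.
Extended square 1, 0: +1·0.00833333° lon, +0·0.00416667° lat → SW at lon 89.425°, lat 29.4583°.
Cell spans 0.00833333° lon × 0.00416667° lat.
south 29.45833, north 29.46250.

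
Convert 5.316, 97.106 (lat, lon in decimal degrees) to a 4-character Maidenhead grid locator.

NJ85

Offset from 180°W / 90°S: lon 277.11°, lat 95.32°.
Field (20°×10°, letters A–R): 277.11/20 → 13 → N, 95.32/10 → 9 → J; chars NJ.
Square (2°×1°, digits 0–9): 17.11/2 → 8, 5.32/1 → 5; chars 85.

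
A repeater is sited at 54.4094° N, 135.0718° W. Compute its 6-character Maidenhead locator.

Shift to the Maidenhead origin (180°W, 90°S): lon 44.9282, lat 144.4094.
Field: lon ⌊44.9282/20⌋ = 2 → C; lat ⌊144.4094/10⌋ = 14 → O.
Square: lon ⌊4.9282/2⌋ = 2; lat ⌊4.4094/1⌋ = 4.
Subsquare: lon ⌊0.9282/0.0833333⌋ = 11 → l; lat ⌊0.4094/0.0416667⌋ = 9 → j.

CO24lj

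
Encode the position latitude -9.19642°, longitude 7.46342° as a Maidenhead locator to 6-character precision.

Shift to the Maidenhead origin (180°W, 90°S): lon 187.4634, lat 80.8036.
Field (20°×10°, letters A–R): 187.4634/20 → 9 → J, 80.8036/10 → 8 → I; chars JI.
Square (2°×1°, digits 0–9): 7.4634/2 → 3, 0.8036/1 → 0; chars 30.
Subsquare (5′×2.5′, letters a–x): 1.4634/0.0833333 → 17 → r, 0.8036/0.0416667 → 19 → t; chars rt.

JI30rt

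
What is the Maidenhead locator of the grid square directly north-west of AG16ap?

Longitude subsquare a = 0; −1 → -1, wraps to 23 = x, carry into square.
Longitude square 1; −1 → 0.
Latitude subsquare p = 15; +1 → 16 = q.

AG06xq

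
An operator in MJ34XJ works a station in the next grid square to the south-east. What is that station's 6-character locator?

MJ44ai

Longitude subsquare x = 23; +1 → 24, wraps to 0 = a, carry into square.
Longitude square 3; +1 → 4.
Latitude subsquare j = 9; −1 → 8 = i.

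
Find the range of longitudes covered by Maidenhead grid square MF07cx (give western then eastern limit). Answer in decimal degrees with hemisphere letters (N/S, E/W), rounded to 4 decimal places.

60.1667° E, 60.2500° E

Field M=12, F=5: +12·20° lon, +5·10° lat → SW at lon 60°, lat -40°.
Square 0, 7: +0·2° lon, +7·1° lat → SW at lon 60°, lat -33°.
Subsquare c=2, x=23: +2·0.0833333° lon, +23·0.0416667° lat → SW at lon 60.1667°, lat -32.0417°.
Cell spans 0.0833333° lon × 0.0416667° lat.
west 60.1667° E, east 60.2500° E.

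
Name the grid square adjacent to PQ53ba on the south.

Latitude subsquare a = 0; −1 → -1, wraps to 23 = x, carry into square.
Latitude square 3; −1 → 2.
The longitude characters are unchanged.

PQ52bx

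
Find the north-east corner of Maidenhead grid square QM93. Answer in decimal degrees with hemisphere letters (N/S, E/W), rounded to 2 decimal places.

34.00° N, 160.00° E

Field Q=16, M=12: +16·20° lon, +12·10° lat → SW at lon 140°, lat 30°.
Square 9, 3: +9·2° lon, +3·1° lat → SW at lon 158°, lat 33°.
Cell spans 2° lon × 1° lat. NE corner is SW corner plus one full cell.
latitude 34.00° N, longitude 160.00° E.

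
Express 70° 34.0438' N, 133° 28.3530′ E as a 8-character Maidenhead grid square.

PQ60rn66

Shift to the Maidenhead origin (180°W, 90°S): lon 313.47255, lat 160.56740.
Field (20°×10°, letters A–R): lon ⌊313.47255/20⌋ = 15 → P; lat ⌊160.56740/10⌋ = 16 → Q.
Square (2°×1°, digits 0–9): lon ⌊13.47255/2⌋ = 6; lat ⌊0.56740/1⌋ = 0.
Subsquare (5′×2.5′, letters a–x): lon ⌊1.47255/0.0833333⌋ = 17 → r; lat ⌊0.56740/0.0416667⌋ = 13 → n.
Extended square (30″×15″, digits 0–9): lon ⌊0.05588/0.00833333⌋ = 6; lat ⌊0.02573/0.00416667⌋ = 6.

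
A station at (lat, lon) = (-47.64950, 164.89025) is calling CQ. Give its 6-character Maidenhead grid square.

Shift to the Maidenhead origin (180°W, 90°S): lon 344.8903, lat 42.3505.
Field: lon ⌊344.8903/20⌋ = 17 → R; lat ⌊42.3505/10⌋ = 4 → E.
Square: lon ⌊4.8903/2⌋ = 2; lat ⌊2.3505/1⌋ = 2.
Subsquare: lon ⌊0.8903/0.0833333⌋ = 10 → k; lat ⌊0.3505/0.0416667⌋ = 8 → i.

RE22ki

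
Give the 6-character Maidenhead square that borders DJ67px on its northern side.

Latitude subsquare x = 23; +1 → 24, wraps to 0 = a, carry into square.
Latitude square 7; +1 → 8.
The longitude characters are unchanged.

DJ68pa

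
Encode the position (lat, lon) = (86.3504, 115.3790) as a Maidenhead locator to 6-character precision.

Offset from 180°W / 90°S: lon 295.3790°, lat 176.3504°.
Field (20°×10°, letters A–R): lon ⌊295.3790/20⌋ = 14 → O; lat ⌊176.3504/10⌋ = 17 → R.
Square (2°×1°, digits 0–9): lon ⌊15.3790/2⌋ = 7; lat ⌊6.3504/1⌋ = 6.
Subsquare (5′×2.5′, letters a–x): lon ⌊1.3790/0.0833333⌋ = 16 → q; lat ⌊0.3504/0.0416667⌋ = 8 → i.

OR76qi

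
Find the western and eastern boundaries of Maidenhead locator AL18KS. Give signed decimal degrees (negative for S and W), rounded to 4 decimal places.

-177.1667, -177.0833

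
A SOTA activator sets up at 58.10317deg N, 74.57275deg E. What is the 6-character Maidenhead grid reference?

Offset from 180°W / 90°S: lon 254.5727°, lat 148.1032°.
Field: lon ⌊254.5727/20⌋ = 12 → M; lat ⌊148.1032/10⌋ = 14 → O.
Square: lon ⌊14.5727/2⌋ = 7; lat ⌊8.1032/1⌋ = 8.
Subsquare: lon ⌊0.5727/0.0833333⌋ = 6 → g; lat ⌊0.1032/0.0416667⌋ = 2 → c.

MO78gc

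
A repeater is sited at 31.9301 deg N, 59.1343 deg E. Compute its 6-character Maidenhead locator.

Offset from 180°W / 90°S: lon 239.1343°, lat 121.9301°.
Field (20°×10°, letters A–R): 239.1343/20 → 11 → L, 121.9301/10 → 12 → M; chars LM.
Square (2°×1°, digits 0–9): 19.1343/2 → 9, 1.9301/1 → 1; chars 91.
Subsquare (5′×2.5′, letters a–x): 1.1343/0.0833333 → 13 → n, 0.9301/0.0416667 → 22 → w; chars nw.

LM91nw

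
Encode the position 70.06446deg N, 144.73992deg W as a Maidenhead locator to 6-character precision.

BQ70pb

Offset from 180°W / 90°S: lon 35.2601°, lat 160.0645°.
Field: lon ⌊35.2601/20⌋ = 1 → B; lat ⌊160.0645/10⌋ = 16 → Q.
Square: lon ⌊15.2601/2⌋ = 7; lat ⌊0.0645/1⌋ = 0.
Subsquare: lon ⌊1.2601/0.0833333⌋ = 15 → p; lat ⌊0.0645/0.0416667⌋ = 1 → b.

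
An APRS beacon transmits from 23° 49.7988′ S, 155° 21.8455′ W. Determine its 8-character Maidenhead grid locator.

Add 180° to longitude and 90° to latitude: 24.63591, 66.17002.
Field: 24.63591/20 → 1 → B, 66.17002/10 → 6 → G; chars BG.
Square: 4.63591/2 → 2, 6.17002/1 → 6; chars 26.
Subsquare: 0.63591/0.0833333 → 7 → h, 0.17002/0.0416667 → 4 → e; chars he.
Extended square: 0.05257/0.00833333 → 6, 0.00335/0.00416667 → 0; chars 60.

BG26he60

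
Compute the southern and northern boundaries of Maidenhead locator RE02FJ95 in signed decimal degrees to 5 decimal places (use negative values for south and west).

-47.60417, -47.60000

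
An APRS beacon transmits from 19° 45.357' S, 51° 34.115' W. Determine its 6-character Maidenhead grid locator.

GH40ff

Offset from 180°W / 90°S: lon 128.4314°, lat 70.2441°.
Field: 128.4314/20 → 6 → G, 70.2441/10 → 7 → H; chars GH.
Square: 8.4314/2 → 4, 0.2441/1 → 0; chars 40.
Subsquare: 0.4314/0.0833333 → 5 → f, 0.2441/0.0416667 → 5 → f; chars ff.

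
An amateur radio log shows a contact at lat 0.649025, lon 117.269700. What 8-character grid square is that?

OJ80pp25

Shift to the Maidenhead origin (180°W, 90°S): lon 297.26970, lat 90.64902.
Field: lon ⌊297.26970/20⌋ = 14 → O; lat ⌊90.64902/10⌋ = 9 → J.
Square: lon ⌊17.26970/2⌋ = 8; lat ⌊0.64902/1⌋ = 0.
Subsquare: lon ⌊1.26970/0.0833333⌋ = 15 → p; lat ⌊0.64902/0.0416667⌋ = 15 → p.
Extended square: lon ⌊0.01970/0.00833333⌋ = 2; lat ⌊0.02402/0.00416667⌋ = 5.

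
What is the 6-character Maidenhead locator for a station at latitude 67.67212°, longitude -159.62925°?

Add 180° to longitude and 90° to latitude: 20.3707, 157.6721.
Field: lon ⌊20.3707/20⌋ = 1 → B; lat ⌊157.6721/10⌋ = 15 → P.
Square: lon ⌊0.3707/2⌋ = 0; lat ⌊7.6721/1⌋ = 7.
Subsquare: lon ⌊0.3707/0.0833333⌋ = 4 → e; lat ⌊0.6721/0.0416667⌋ = 16 → q.

BP07eq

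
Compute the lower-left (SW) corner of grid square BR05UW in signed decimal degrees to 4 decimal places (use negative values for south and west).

85.9167, -158.3333

Field B=1, R=17: +1·20° lon, +17·10° lat → SW at lon -160°, lat 80°.
Square 0, 5: +0·2° lon, +5·1° lat → SW at lon -160°, lat 85°.
Subsquare u=20, w=22: +20·0.0833333° lon, +22·0.0416667° lat → SW at lon -158.333°, lat 85.9167°.
latitude 85.9167, longitude -158.3333.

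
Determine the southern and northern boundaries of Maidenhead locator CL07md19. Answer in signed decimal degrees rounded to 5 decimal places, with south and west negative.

Field C=2, L=11: +2·20° lon, +11·10° lat → SW at lon -140°, lat 20°.
Square 0, 7: +0·2° lon, +7·1° lat → SW at lon -140°, lat 27°.
Subsquare m=12, d=3: +12·0.0833333° lon, +3·0.0416667° lat → SW at lon -139°, lat 27.125°.
Extended square 1, 9: +1·0.00833333° lon, +9·0.00416667° lat → SW at lon -138.992°, lat 27.1625°.
Cell spans 0.00833333° lon × 0.00416667° lat.
south 27.16250, north 27.16667.

27.16250, 27.16667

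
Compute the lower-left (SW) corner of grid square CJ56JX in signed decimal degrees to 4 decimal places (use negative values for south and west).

6.9583, -129.2500

Field C=2, J=9: +2·20° lon, +9·10° lat → SW at lon -140°, lat 0°.
Square 5, 6: +5·2° lon, +6·1° lat → SW at lon -130°, lat 6°.
Subsquare j=9, x=23: +9·0.0833333° lon, +23·0.0416667° lat → SW at lon -129.25°, lat 6.95833°.
latitude 6.9583, longitude -129.2500.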